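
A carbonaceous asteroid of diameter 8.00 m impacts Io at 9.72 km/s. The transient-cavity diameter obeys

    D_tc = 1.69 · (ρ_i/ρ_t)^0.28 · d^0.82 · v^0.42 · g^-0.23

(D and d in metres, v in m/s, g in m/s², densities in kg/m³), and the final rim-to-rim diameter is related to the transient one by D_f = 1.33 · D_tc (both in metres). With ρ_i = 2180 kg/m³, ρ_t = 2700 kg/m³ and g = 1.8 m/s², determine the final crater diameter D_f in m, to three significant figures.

v = 9720 m/s.
(ρ_i/ρ_t)^0.28 = (2180/2700)^0.28 = 0.9419
d^0.82 = 8^0.82 = 5.502
v^0.42 = 9720^0.42 = 47.30
g^-0.23 = 1.8^-0.23 = 0.8735
D_tc = 1.69 × 0.9419 × 5.502 × 47.30 × 0.8735 = 361.9 m
D_f = 1.33 × 361.9 = 481.3 m

D_f ≈ 481 m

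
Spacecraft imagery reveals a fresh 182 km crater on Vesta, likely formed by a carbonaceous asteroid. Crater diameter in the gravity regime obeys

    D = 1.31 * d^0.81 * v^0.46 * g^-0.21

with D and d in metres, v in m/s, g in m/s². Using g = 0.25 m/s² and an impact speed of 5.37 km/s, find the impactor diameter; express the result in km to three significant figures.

Rearranging for d: d = [D / (1.31 · 5370^0.46 · 0.25^-0.21)]^(1/0.81).
D = 182000 m.
5370^0.46 = 51.97
0.25^-0.21 = 1.338
Denominator = 1.31 × 51.97 × 1.338 = 91.09
D / 91.09 = 182000 / 91.09 = 1998
d = 1998^(1/0.81) = 1998^1.2346 = 11883 m

d ≈ 11.9 km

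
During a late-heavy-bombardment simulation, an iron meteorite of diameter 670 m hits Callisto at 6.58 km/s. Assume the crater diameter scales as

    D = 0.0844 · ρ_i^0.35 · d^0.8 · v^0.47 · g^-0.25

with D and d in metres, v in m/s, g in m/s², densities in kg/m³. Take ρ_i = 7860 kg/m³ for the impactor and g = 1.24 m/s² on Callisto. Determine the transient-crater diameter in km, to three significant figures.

D ≈ 21.0 km

In SI units: v = 6580 m/s.
ρ_i^0.35 = 7860^0.35 = 23.09
d^0.8 = 670^0.8 = 182.3
v^0.47 = 6580^0.47 = 62.31
g^-0.25 = 1.24^-0.25 = 0.9476
D = 0.0844 × 23.09 × 182.3 × 62.31 × 0.9476 = 20977 m
   = 20.98 km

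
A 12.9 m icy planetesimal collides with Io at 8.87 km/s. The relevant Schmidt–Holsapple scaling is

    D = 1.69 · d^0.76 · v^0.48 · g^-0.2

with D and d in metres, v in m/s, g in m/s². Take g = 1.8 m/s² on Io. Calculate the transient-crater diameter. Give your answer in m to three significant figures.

In SI units: v = 8870 m/s.
d^0.76 = 12.9^0.76 = 6.983
v^0.48 = 8870^0.48 = 78.52
g^-0.2 = 1.8^-0.2 = 0.8891
D = 1.69 × 6.983 × 78.52 × 0.8891 = 823.9 m

D ≈ 824 m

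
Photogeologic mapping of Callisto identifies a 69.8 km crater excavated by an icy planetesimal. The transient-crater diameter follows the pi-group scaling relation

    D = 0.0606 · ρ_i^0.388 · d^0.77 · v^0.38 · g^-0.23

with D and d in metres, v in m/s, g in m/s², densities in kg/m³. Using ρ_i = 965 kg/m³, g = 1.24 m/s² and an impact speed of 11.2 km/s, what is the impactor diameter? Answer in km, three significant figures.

d ≈ 25.0 km

Rearranging for d: d = [D / (0.0606 · 965^0.388 · 11200^0.38 · 1.24^-0.23)]^(1/0.77).
D = 69800 m.
965^0.388 = 14.39
11200^0.38 = 34.57
1.24^-0.23 = 0.9517
Denominator = 0.0606 × 14.39 × 34.57 × 0.9517 = 28.69
D / 28.69 = 69800 / 28.69 = 2433
d = 2433^(1/0.77) = 2433^1.2987 = 24979 m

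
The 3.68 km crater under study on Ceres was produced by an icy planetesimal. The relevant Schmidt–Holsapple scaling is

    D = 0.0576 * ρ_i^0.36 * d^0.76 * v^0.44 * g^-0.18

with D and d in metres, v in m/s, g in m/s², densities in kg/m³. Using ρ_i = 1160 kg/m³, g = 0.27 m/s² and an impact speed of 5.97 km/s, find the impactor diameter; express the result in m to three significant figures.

Rearranging for d: d = [D / (0.0576 · 1160^0.36 · 5970^0.44 · 0.27^-0.18)]^(1/0.76).
D = 3680 m.
1160^0.36 = 12.68
5970^0.44 = 45.86
0.27^-0.18 = 1.266
Denominator = 0.0576 × 12.68 × 45.86 × 1.266 = 42.40
D / 42.40 = 3680 / 42.40 = 86.79
d = 86.79^(1/0.76) = 86.79^1.3158 = 355.3 m

d ≈ 355 m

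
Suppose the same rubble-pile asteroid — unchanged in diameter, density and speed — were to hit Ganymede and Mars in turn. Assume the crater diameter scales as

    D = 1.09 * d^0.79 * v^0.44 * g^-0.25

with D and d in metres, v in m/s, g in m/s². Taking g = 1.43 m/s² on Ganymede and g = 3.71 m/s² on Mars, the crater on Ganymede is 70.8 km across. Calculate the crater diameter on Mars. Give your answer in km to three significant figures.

D ≈ 55.8 km

All impactor-dependent factors cancel in the ratio, leaving D_Mars/D_Ganymede = (g_Mars/g_Ganymede)^-0.25.
(3.71/1.43)^-0.25 = 2.594^-0.25 = 0.7880
D_Mars = 0.7880 × 70.8 km = 55.8 km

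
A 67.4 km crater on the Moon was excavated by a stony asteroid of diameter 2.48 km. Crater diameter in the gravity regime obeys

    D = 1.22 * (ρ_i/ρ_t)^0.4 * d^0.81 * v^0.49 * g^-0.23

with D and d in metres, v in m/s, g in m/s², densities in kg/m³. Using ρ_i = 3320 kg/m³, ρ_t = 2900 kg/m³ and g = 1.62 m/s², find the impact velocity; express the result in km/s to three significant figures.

Rearranging for v: v = [D / (1.22 · (3320/2900)^0.4 · 2480^0.81 · 1.62^-0.23)]^(1/0.49).
D = 67400 m.
(3320/2900)^0.4 = 1.056
2480^0.81 = 561.7
1.62^-0.23 = 0.8950
Denominator = 1.22 × 1.056 × 561.7 × 0.8950 = 647.7
D / 647.7 = 67400 / 647.7 = 104.1
v = 104.1^(1/0.49) = 104.1^2.0408 = 13098 m/s

v ≈ 13.1 km/s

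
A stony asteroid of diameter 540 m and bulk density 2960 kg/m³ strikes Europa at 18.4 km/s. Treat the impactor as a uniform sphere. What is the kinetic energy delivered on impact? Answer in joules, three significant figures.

E ≈ 4.13 × 10^19 J

v = 18400 m/s.
Mass m = (π/6) ρ d³ = (π/6) × 2960 × (540)³ = 2.440 × 10^11 kg
E = ½ m v² = 0.5 × 2.440 × 10^11 × (18400)² = 4.130 × 10^19 J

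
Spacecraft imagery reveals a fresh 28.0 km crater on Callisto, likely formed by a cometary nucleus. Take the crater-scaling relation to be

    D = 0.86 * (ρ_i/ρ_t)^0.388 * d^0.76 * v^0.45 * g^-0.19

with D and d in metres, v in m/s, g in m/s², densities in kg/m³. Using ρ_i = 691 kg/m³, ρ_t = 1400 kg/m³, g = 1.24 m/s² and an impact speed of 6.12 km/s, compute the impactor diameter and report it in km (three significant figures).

d ≈ 7.51 km

Rearranging for d: d = [D / (0.86 · (691/1400)^0.388 · 6120^0.45 · 1.24^-0.19)]^(1/0.76).
D = 28000 m.
(691/1400)^0.388 = 0.7604
6120^0.45 = 50.59
1.24^-0.19 = 0.9600
Denominator = 0.86 × 0.7604 × 50.59 × 0.9600 = 31.76
D / 31.76 = 28000 / 31.76 = 881.6
d = 881.6^(1/0.76) = 881.6^1.3158 = 7506 m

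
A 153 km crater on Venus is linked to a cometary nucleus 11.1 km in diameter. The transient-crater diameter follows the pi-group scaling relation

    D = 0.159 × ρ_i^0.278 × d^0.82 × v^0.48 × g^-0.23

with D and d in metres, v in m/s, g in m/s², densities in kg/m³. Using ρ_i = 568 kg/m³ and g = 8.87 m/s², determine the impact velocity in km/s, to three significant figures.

v ≈ 25.9 km/s

Rearranging for v: v = [D / (0.159 · 568^0.278 · 11100^0.82 · 8.87^-0.23)]^(1/0.48).
D = 153000 m.
568^0.278 = 5.831
11100^0.82 = 2076
8.87^-0.23 = 0.6053
Denominator = 0.159 × 5.831 × 2076 × 0.6053 = 1165
D / 1165 = 153000 / 1165 = 131.3
v = 131.3^(1/0.48) = 131.3^2.0833 = 25881 m/s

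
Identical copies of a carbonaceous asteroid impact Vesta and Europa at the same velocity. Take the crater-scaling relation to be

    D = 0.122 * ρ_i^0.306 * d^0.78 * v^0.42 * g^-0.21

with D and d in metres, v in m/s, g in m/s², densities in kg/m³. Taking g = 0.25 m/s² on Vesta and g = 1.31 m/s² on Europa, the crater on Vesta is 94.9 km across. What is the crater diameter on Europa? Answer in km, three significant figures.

D ≈ 67.0 km

All impactor-dependent factors cancel in the ratio, leaving D_Europa/D_Vesta = (g_Europa/g_Vesta)^-0.21.
(1.31/0.25)^-0.21 = 5.240^-0.21 = 0.7062
D_Europa = 0.7062 × 94.9 km = 67.0 km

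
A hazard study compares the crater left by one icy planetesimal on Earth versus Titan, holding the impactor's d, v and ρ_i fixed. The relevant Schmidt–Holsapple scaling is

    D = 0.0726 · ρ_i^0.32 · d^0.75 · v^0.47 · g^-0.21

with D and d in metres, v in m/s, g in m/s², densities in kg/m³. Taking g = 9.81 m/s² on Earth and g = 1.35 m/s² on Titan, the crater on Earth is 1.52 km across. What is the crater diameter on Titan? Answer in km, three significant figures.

D ≈ 2.31 km

All impactor-dependent factors cancel in the ratio, leaving D_Titan/D_Earth = (g_Titan/g_Earth)^-0.21.
(1.35/9.81)^-0.21 = 0.1376^-0.21 = 1.517
D_Titan = 1.517 × 1.52 km = 2.31 km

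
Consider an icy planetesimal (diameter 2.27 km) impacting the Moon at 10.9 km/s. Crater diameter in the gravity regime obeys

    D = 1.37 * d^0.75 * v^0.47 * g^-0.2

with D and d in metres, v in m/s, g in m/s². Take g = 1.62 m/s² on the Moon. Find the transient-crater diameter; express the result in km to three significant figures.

In SI units: d = 2270 m, v = 10900 m/s.
d^0.75 = 2270^0.75 = 328.9
v^0.47 = 10900^0.47 = 78.99
g^-0.2 = 1.62^-0.2 = 0.9080
D = 1.37 × 328.9 × 78.99 × 0.9080 = 32318 m
   = 32.32 km

D ≈ 32.3 km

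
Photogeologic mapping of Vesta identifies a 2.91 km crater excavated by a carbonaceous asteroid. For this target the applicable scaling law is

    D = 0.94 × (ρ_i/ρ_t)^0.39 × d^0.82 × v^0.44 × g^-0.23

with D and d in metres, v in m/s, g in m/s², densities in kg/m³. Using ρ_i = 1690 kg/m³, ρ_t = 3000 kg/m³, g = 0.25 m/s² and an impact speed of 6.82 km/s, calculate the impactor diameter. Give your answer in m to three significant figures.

d ≈ 141 m

Rearranging for d: d = [D / (0.94 · (1690/3000)^0.39 · 6820^0.44 · 0.25^-0.23)]^(1/0.82).
D = 2910 m.
(1690/3000)^0.39 = 0.7995
6820^0.44 = 48.63
0.25^-0.23 = 1.376
Denominator = 0.94 × 0.7995 × 48.63 × 1.376 = 50.29
D / 50.29 = 2910 / 50.29 = 57.86
d = 57.86^(1/0.82) = 57.86^1.2195 = 141.0 m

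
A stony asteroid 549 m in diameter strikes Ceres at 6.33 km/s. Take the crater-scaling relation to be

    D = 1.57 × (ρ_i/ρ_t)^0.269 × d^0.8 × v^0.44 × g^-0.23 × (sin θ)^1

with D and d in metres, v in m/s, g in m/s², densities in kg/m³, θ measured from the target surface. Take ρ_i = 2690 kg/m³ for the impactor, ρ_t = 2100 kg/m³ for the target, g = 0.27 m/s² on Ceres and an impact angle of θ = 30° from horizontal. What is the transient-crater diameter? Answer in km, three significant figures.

D ≈ 8.30 km

In SI units: v = 6330 m/s.
(ρ_i/ρ_t)^0.269 = (2690/2100)^0.269 = 1.069
d^0.8 = 549^0.8 = 155.5
v^0.44 = 6330^0.44 = 47.06
g^-0.23 = 0.27^-0.23 = 1.351
(sin 30°)^1 = 0.5000^1 = 0.5000
D = 1.57 × 1.069 × 155.5 × 47.06 × 1.351 × 0.5000 = 8296 m
   = 8.296 km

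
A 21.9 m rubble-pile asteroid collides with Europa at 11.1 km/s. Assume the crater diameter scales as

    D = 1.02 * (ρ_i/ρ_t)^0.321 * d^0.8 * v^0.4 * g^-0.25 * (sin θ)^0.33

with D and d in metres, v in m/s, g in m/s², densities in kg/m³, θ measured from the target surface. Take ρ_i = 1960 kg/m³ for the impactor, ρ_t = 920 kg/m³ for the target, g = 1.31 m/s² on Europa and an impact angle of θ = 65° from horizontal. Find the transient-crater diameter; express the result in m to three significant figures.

In SI units: v = 11100 m/s.
(ρ_i/ρ_t)^0.321 = (1960/920)^0.321 = 1.275
d^0.8 = 21.9^0.8 = 11.81
v^0.4 = 11100^0.4 = 41.51
g^-0.25 = 1.31^-0.25 = 0.9347
(sin 65°)^0.33 = 0.9063^0.33 = 0.9681
D = 1.02 × 1.275 × 11.81 × 41.51 × 0.9347 × 0.9681 = 576.9 m

D ≈ 577 m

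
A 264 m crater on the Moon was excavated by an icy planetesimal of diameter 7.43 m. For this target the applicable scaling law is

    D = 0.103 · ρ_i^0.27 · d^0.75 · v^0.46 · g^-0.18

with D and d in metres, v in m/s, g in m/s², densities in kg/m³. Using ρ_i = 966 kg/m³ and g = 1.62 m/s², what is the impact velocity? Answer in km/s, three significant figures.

Rearranging for v: v = [D / (0.103 · 966^0.27 · 7.43^0.75 · 1.62^-0.18)]^(1/0.46).
966^0.27 = 6.397
7.43^0.75 = 4.500
1.62^-0.18 = 0.9168
Denominator = 0.103 × 6.397 × 4.500 × 0.9168 = 2.718
D / 2.718 = 264 / 2.718 = 97.13
v = 97.13^(1/0.46) = 97.13^2.1739 = 20908 m/s

v ≈ 20.9 km/s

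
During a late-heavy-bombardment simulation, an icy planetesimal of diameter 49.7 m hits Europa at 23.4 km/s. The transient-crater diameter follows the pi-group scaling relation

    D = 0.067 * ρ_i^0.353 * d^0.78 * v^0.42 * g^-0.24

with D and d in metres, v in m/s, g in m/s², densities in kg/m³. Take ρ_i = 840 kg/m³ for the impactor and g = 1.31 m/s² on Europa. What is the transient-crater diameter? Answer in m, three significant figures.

D ≈ 974 m

In SI units: v = 23400 m/s.
ρ_i^0.353 = 840^0.353 = 10.77
d^0.78 = 49.7^0.78 = 21.05
v^0.42 = 23400^0.42 = 68.40
g^-0.24 = 1.31^-0.24 = 0.9372
D = 0.067 × 10.77 × 21.05 × 68.40 × 0.9372 = 973.7 m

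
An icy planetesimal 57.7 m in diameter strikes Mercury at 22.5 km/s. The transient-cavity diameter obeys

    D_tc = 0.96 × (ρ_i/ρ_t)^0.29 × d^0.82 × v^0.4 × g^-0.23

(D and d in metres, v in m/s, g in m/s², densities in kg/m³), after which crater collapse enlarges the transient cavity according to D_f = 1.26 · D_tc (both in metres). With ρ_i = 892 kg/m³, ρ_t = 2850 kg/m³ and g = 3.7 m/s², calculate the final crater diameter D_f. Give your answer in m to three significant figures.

D_f ≈ 979 m

v = 22500 m/s.
(ρ_i/ρ_t)^0.29 = (892/2850)^0.29 = 0.7140
d^0.82 = 57.7^0.82 = 27.81
v^0.4 = 22500^0.4 = 55.06
g^-0.23 = 3.7^-0.23 = 0.7401
D_tc = 0.96 × 0.7140 × 27.81 × 55.06 × 0.7401 = 776.8 m
D_f = 1.26 × 776.8 = 978.8 m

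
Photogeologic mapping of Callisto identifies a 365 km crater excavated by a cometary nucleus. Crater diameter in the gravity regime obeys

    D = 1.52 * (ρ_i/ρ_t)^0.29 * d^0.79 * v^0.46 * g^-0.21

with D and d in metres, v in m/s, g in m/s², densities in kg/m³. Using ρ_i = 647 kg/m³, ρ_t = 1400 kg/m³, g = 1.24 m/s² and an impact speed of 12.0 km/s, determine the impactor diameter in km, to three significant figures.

Rearranging for d: d = [D / (1.52 · (647/1400)^0.29 · 12000^0.46 · 1.24^-0.21)]^(1/0.79).
D = 365000 m.
(647/1400)^0.29 = 0.7994
12000^0.46 = 75.24
1.24^-0.21 = 0.9558
Denominator = 1.52 × 0.7994 × 75.24 × 0.9558 = 87.38
D / 87.38 = 365000 / 87.38 = 4177
d = 4177^(1/0.79) = 4177^1.2658 = 38308 m

d ≈ 38.3 km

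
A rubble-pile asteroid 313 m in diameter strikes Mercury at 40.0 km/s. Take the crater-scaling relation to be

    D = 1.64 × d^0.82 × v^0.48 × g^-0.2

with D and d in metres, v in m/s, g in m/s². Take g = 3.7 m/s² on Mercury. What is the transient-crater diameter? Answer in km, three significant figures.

D ≈ 22.7 km

In SI units: v = 40000 m/s.
d^0.82 = 313^0.82 = 111.3
v^0.48 = 40000^0.48 = 161.8
g^-0.2 = 3.7^-0.2 = 0.7698
D = 1.64 × 111.3 × 161.8 × 0.7698 = 22735 m
   = 22.74 km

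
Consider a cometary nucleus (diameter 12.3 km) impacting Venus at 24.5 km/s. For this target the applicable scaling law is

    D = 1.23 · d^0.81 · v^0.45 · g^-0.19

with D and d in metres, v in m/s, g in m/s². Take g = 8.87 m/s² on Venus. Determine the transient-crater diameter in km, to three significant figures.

D ≈ 158 km

In SI units: d = 12300 m, v = 24500 m/s.
d^0.81 = 12300^0.81 = 2055
v^0.45 = 24500^0.45 = 94.43
g^-0.19 = 8.87^-0.19 = 0.6605
D = 1.23 × 2055 × 94.43 × 0.6605 = 1.577 × 10^5 m
   = 157.7 km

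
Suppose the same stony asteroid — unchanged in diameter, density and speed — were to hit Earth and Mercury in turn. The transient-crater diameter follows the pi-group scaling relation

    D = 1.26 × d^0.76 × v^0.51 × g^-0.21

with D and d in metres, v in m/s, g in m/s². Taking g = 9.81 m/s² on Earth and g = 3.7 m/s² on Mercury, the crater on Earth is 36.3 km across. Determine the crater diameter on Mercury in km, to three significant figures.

D ≈ 44.5 km

All impactor-dependent factors cancel in the ratio, leaving D_Mercury/D_Earth = (g_Mercury/g_Earth)^-0.21.
(3.7/9.81)^-0.21 = 0.3772^-0.21 = 1.227
D_Mercury = 1.227 × 36.3 km = 44.5 km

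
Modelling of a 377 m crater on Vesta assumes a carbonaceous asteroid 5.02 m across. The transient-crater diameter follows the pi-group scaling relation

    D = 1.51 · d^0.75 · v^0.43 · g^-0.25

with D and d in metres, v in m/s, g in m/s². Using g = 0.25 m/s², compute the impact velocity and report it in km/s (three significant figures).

Rearranging for v: v = [D / (1.51 · 5.02^0.75 · 0.25^-0.25)]^(1/0.43).
5.02^0.75 = 3.354
0.25^-0.25 = 1.414
Denominator = 1.51 × 3.354 × 1.414 = 7.161
D / 7.161 = 377 / 7.161 = 52.65
v = 52.65^(1/0.43) = 52.65^2.3256 = 10076 m/s

v ≈ 10.1 km/s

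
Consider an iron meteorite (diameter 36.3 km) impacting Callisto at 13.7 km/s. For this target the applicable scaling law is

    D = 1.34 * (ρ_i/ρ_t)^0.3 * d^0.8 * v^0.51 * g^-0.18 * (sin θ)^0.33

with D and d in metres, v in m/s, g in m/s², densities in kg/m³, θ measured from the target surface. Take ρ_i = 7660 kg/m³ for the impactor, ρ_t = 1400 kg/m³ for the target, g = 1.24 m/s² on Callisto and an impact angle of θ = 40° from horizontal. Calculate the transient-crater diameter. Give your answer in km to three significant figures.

D ≈ 1060 km

In SI units: d = 36300 m, v = 13700 m/s.
(ρ_i/ρ_t)^0.3 = (7660/1400)^0.3 = 1.665
d^0.8 = 36300^0.8 = 4446
v^0.51 = 13700^0.51 = 128.7
g^-0.18 = 1.24^-0.18 = 0.9620
(sin 40°)^0.33 = 0.6428^0.33 = 0.8643
D = 1.34 × 1.665 × 4446 × 128.7 × 0.9620 × 0.8643 = 1.061 × 10^6 m
   = 1061 km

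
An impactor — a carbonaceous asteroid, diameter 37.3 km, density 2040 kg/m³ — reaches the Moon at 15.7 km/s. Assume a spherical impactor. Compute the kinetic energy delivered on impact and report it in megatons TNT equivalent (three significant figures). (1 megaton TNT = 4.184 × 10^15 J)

d = 37300 m; v = 15700 m/s.
Mass m = (π/6) ρ d³ = (π/6) × 2040 × (37300)³ = 5.543 × 10^16 kg
E = ½ m v² = 0.5 × 5.543 × 10^16 × (15700)² = 6.831 × 10^24 J
   = 6.831 × 10^24 / 4.184×10^15 = 1.633 × 10^9 Mt

E ≈ 1.63 × 10^9 Mt TNT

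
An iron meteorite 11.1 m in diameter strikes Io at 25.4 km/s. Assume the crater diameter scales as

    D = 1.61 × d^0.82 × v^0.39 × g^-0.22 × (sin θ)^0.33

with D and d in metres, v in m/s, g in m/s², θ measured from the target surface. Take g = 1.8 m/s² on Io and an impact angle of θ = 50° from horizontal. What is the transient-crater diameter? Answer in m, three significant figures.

D ≈ 487 m

In SI units: v = 25400 m/s.
d^0.82 = 11.1^0.82 = 7.197
v^0.39 = 25400^0.39 = 52.23
g^-0.22 = 1.8^-0.22 = 0.8787
(sin 50°)^0.33 = 0.7660^0.33 = 0.9158
D = 1.61 × 7.197 × 52.23 × 0.8787 × 0.9158 = 487.0 m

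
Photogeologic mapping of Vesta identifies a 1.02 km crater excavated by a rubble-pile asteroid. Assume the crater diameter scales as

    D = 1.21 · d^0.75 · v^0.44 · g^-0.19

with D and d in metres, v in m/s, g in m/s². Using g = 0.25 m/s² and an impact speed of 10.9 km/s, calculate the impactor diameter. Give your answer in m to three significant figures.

Rearranging for d: d = [D / (1.21 · 10900^0.44 · 0.25^-0.19)]^(1/0.75).
D = 1020 m.
10900^0.44 = 59.77
0.25^-0.19 = 1.301
Denominator = 1.21 × 59.77 × 1.301 = 94.09
D / 94.09 = 1020 / 94.09 = 10.84
d = 10.84^(1/0.75) = 10.84^1.3333 = 23.99 m

d ≈ 24.0 m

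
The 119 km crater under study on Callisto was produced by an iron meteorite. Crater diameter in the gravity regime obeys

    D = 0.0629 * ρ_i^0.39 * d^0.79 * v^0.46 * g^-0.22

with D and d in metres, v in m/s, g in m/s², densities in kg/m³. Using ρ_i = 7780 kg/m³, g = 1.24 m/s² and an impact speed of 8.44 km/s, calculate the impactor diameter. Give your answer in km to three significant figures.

d ≈ 5.81 km

Rearranging for d: d = [D / (0.0629 · 7780^0.39 · 8440^0.46 · 1.24^-0.22)]^(1/0.79).
D = 119000 m.
7780^0.39 = 32.92
8440^0.46 = 63.99
1.24^-0.22 = 0.9538
Denominator = 0.0629 × 32.92 × 63.99 × 0.9538 = 126.4
D / 126.4 = 119000 / 126.4 = 941.5
d = 941.5^(1/0.79) = 941.5^1.2658 = 5811 m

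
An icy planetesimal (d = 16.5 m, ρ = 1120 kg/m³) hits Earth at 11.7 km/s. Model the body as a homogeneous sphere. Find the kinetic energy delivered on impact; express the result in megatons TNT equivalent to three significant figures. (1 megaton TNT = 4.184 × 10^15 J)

v = 11700 m/s.
Mass m = (π/6) ρ d³ = (π/6) × 1120 × (16.5)³ = 2.634 × 10^6 kg
E = ½ m v² = 0.5 × 2.634 × 10^6 × (11700)² = 1.803 × 10^14 J
   = 1.803 × 10^14 / 4.184×10^15 = 0.04309 Mt

E ≈ 0.0431 Mt TNT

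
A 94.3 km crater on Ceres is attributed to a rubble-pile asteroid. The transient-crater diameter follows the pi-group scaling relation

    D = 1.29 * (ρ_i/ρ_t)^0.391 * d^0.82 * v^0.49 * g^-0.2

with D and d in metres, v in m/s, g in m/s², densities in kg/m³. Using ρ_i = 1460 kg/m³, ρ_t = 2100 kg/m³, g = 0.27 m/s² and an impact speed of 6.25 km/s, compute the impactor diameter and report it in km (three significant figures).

d ≈ 3.98 km

Rearranging for d: d = [D / (1.29 · (1460/2100)^0.391 · 6250^0.49 · 0.27^-0.2)]^(1/0.82).
D = 94300 m.
(1460/2100)^0.391 = 0.8675
6250^0.49 = 72.44
0.27^-0.2 = 1.299
Denominator = 1.29 × 0.8675 × 72.44 × 1.299 = 105.3
D / 105.3 = 94300 / 105.3 = 895.5
d = 895.5^(1/0.82) = 895.5^1.2195 = 3981 m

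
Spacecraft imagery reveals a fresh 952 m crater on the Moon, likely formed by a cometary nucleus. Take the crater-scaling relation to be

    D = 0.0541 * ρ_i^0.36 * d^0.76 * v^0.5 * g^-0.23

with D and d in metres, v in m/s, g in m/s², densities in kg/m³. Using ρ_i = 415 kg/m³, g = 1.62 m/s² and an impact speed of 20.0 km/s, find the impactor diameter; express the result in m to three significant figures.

d ≈ 38.0 m

Rearranging for d: d = [D / (0.0541 · 415^0.36 · 20000^0.5 · 1.62^-0.23)]^(1/0.76).
415^0.36 = 8.760
20000^0.5 = 141.4
1.62^-0.23 = 0.8950
Denominator = 0.0541 × 8.760 × 141.4 × 0.8950 = 59.98
D / 59.98 = 952 / 59.98 = 15.87
d = 15.87^(1/0.76) = 15.87^1.3158 = 37.99 m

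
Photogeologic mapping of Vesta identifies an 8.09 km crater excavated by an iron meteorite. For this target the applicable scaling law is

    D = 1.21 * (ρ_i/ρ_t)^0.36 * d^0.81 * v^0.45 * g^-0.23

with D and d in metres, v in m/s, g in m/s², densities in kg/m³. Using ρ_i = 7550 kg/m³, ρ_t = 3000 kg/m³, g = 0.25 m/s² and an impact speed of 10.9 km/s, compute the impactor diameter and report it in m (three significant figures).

Rearranging for d: d = [D / (1.21 · (7550/3000)^0.36 · 10900^0.45 · 0.25^-0.23)]^(1/0.81).
D = 8090 m.
(7550/3000)^0.36 = 1.394
10900^0.45 = 65.59
0.25^-0.23 = 1.376
Denominator = 1.21 × 1.394 × 65.59 × 1.376 = 152.2
D / 152.2 = 8090 / 152.2 = 53.15
d = 53.15^(1/0.81) = 53.15^1.2346 = 135.0 m

d ≈ 135 m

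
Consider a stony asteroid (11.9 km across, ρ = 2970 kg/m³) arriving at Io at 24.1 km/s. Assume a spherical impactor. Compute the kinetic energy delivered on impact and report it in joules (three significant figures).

E ≈ 7.61 × 10^23 J

d = 11900 m; v = 24100 m/s.
Mass m = (π/6) ρ d³ = (π/6) × 2970 × (11900)³ = 2.621 × 10^15 kg
E = ½ m v² = 0.5 × 2.621 × 10^15 × (24100)² = 7.612 × 10^23 J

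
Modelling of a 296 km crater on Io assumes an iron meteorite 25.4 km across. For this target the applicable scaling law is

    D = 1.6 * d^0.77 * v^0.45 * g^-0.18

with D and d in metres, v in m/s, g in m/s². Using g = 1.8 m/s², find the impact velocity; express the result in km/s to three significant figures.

v ≈ 18.6 km/s

Rearranging for v: v = [D / (1.6 · 25400^0.77 · 1.8^-0.18)]^(1/0.45).
D = 296000 m.
25400^0.77 = 2464
1.8^-0.18 = 0.8996
Denominator = 1.6 × 2464 × 0.8996 = 3547
D / 3547 = 296000 / 3547 = 83.45
v = 83.45^(1/0.45) = 83.45^2.2222 = 18612 m/s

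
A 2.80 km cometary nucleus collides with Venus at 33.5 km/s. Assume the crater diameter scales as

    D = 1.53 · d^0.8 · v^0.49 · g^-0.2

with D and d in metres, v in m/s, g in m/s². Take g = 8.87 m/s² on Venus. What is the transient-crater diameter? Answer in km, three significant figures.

In SI units: d = 2800 m, v = 33500 m/s.
d^0.8 = 2800^0.8 = 572.4
v^0.49 = 33500^0.49 = 164.9
g^-0.2 = 8.87^-0.2 = 0.6463
D = 1.53 × 572.4 × 164.9 × 0.6463 = 93335 m
   = 93.34 km

D ≈ 93.3 km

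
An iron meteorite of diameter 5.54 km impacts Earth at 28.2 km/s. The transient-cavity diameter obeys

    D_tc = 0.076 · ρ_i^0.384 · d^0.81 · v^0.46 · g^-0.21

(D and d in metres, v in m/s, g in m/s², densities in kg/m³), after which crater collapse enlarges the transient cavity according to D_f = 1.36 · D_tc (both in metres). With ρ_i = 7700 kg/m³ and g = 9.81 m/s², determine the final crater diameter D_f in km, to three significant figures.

D_f ≈ 239 km

In SI: d = 5540 m, v = 28200 m/s.
ρ_i^0.384 = 7700^0.384 = 31.08
d^0.81 = 5540^0.81 = 1077
v^0.46 = 28200^0.46 = 111.5
g^-0.21 = 9.81^-0.21 = 0.6191
D_tc = 0.076 × 31.08 × 1077 × 111.5 × 0.6191 = 1.756 × 10^5 m
D_f = 1.36 × 1.756 × 10^5 = 2.388 × 10^5 m
     = 238.8 km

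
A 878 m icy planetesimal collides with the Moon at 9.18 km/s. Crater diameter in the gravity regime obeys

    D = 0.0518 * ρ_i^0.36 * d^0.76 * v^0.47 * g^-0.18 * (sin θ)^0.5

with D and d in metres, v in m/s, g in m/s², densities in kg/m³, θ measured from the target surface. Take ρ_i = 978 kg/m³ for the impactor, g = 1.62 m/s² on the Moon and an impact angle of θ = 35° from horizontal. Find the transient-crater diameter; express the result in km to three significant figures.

D ≈ 5.40 km

In SI units: v = 9180 m/s.
ρ_i^0.36 = 978^0.36 = 11.93
d^0.76 = 878^0.76 = 172.6
v^0.47 = 9180^0.47 = 72.87
g^-0.18 = 1.62^-0.18 = 0.9168
(sin 35°)^0.5 = 0.5736^0.5 = 0.7574
D = 0.0518 × 11.93 × 172.6 × 72.87 × 0.9168 × 0.7574 = 5397 m
   = 5.397 km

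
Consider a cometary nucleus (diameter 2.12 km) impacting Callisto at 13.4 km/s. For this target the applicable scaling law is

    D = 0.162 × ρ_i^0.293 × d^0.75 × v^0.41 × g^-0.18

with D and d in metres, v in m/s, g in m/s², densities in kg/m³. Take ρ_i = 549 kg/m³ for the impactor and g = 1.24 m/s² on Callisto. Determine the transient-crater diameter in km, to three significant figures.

In SI units: d = 2120 m, v = 13400 m/s.
ρ_i^0.293 = 549^0.293 = 6.349
d^0.75 = 2120^0.75 = 312.4
v^0.41 = 13400^0.41 = 49.22
g^-0.18 = 1.24^-0.18 = 0.9620
D = 0.162 × 6.349 × 312.4 × 49.22 × 0.9620 = 15214 m
   = 15.21 km

D ≈ 15.2 km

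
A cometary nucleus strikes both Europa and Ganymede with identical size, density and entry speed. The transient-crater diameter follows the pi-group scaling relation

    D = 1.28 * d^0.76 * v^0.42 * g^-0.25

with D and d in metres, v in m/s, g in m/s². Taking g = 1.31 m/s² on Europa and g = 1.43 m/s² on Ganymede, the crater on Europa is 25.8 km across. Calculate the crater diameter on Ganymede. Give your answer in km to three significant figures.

All impactor-dependent factors cancel in the ratio, leaving D_Ganymede/D_Europa = (g_Ganymede/g_Europa)^-0.25.
(1.43/1.31)^-0.25 = 1.092^-0.25 = 0.9782
D_Ganymede = 0.9782 × 25.8 km = 25.2 km

D ≈ 25.2 km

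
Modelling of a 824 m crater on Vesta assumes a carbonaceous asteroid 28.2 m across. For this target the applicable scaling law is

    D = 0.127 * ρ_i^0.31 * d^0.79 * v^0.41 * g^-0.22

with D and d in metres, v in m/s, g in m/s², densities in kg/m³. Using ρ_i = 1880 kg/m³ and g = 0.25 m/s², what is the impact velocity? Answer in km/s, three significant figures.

v ≈ 5.07 km/s

Rearranging for v: v = [D / (0.127 · 1880^0.31 · 28.2^0.79 · 0.25^-0.22)]^(1/0.41).
1880^0.31 = 10.35
28.2^0.79 = 13.99
0.25^-0.22 = 1.357
Denominator = 0.127 × 10.35 × 13.99 × 1.357 = 24.95
D / 24.95 = 824 / 24.95 = 33.03
v = 33.03^(1/0.41) = 33.03^2.439 = 5065 m/s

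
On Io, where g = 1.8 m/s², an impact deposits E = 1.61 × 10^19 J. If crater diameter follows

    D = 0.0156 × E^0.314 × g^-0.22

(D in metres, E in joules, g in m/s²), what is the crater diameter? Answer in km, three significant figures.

E^0.314 = (1.61 × 10^19)^0.314 = 1.074 × 10^6
g^-0.22 = 1.8^-0.22 = 0.8787
D = 0.0156 × 1.074 × 10^6 × 0.8787 = 14722 m
   = 14.72 km

D ≈ 14.7 km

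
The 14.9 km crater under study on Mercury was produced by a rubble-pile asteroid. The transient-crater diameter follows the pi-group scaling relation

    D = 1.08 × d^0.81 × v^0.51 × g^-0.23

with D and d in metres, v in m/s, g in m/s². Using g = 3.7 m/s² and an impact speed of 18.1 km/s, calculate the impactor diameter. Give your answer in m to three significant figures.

d ≈ 390 m

Rearranging for d: d = [D / (1.08 · 18100^0.51 · 3.7^-0.23)]^(1/0.81).
D = 14900 m.
18100^0.51 = 148.4
3.7^-0.23 = 0.7401
Denominator = 1.08 × 148.4 × 0.7401 = 118.6
D / 118.6 = 14900 / 118.6 = 125.6
d = 125.6^(1/0.81) = 125.6^1.2346 = 390.3 m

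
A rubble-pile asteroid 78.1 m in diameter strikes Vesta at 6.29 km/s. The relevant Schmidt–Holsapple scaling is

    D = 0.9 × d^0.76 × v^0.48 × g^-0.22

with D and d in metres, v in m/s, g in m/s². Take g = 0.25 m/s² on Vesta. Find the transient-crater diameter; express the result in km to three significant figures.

D ≈ 2.23 km

In SI units: v = 6290 m/s.
d^0.76 = 78.1^0.76 = 27.44
v^0.48 = 6290^0.48 = 66.58
g^-0.22 = 0.25^-0.22 = 1.357
D = 0.9 × 27.44 × 66.58 × 1.357 = 2231 m
   = 2.231 km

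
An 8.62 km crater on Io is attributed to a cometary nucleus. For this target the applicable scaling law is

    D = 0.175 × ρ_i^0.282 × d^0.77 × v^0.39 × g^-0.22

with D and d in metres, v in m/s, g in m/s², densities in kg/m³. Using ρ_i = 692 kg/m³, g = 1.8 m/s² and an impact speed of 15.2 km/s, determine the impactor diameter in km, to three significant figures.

d ≈ 1.02 km

Rearranging for d: d = [D / (0.175 · 692^0.282 · 15200^0.39 · 1.8^-0.22)]^(1/0.77).
D = 8620 m.
692^0.282 = 6.323
15200^0.39 = 42.75
1.8^-0.22 = 0.8787
Denominator = 0.175 × 6.323 × 42.75 × 0.8787 = 41.57
D / 41.57 = 8620 / 41.57 = 207.4
d = 207.4^(1/0.77) = 207.4^1.2987 = 1021 m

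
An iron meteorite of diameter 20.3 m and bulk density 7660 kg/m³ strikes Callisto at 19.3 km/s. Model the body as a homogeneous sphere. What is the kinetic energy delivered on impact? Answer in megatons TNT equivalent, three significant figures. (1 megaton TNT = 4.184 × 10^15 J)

E ≈ 1.49 Mt TNT

v = 19300 m/s.
Mass m = (π/6) ρ d³ = (π/6) × 7660 × (20.3)³ = 3.355 × 10^7 kg
E = ½ m v² = 0.5 × 3.355 × 10^7 × (19300)² = 6.249 × 10^15 J
   = 6.249 × 10^15 / 4.184×10^15 = 1.494 Mt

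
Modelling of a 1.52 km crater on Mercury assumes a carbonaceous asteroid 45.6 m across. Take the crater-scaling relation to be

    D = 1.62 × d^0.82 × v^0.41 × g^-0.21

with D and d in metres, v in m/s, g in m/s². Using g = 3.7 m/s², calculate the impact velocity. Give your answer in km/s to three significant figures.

v ≈ 16.7 km/s

Rearranging for v: v = [D / (1.62 · 45.6^0.82 · 3.7^-0.21)]^(1/0.41).
D = 1520 m.
45.6^0.82 = 22.93
3.7^-0.21 = 0.7598
Denominator = 1.62 × 22.93 × 0.7598 = 28.22
D / 28.22 = 1520 / 28.22 = 53.86
v = 53.86^(1/0.41) = 53.86^2.439 = 16694 m/s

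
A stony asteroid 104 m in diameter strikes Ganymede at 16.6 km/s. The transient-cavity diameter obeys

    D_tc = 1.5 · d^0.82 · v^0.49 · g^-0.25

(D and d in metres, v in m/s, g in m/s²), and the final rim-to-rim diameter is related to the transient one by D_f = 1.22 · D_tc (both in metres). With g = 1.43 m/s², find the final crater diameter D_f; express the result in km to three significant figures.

D_f ≈ 8.82 km

v = 16600 m/s.
d^0.82 = 104^0.82 = 45.08
v^0.49 = 16600^0.49 = 116.9
g^-0.25 = 1.43^-0.25 = 0.9145
D_tc = 1.5 × 45.08 × 116.9 × 0.9145 = 7229 m
D_f = 1.22 × 7229 = 8819 m
     = 8.819 km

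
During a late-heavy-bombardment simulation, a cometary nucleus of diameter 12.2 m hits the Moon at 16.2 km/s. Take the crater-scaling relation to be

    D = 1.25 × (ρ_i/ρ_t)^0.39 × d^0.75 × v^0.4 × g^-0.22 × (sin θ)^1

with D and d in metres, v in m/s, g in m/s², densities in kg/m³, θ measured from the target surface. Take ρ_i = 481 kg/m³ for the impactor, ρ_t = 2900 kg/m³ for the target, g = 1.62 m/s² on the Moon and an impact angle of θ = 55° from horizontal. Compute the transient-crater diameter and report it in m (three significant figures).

D ≈ 144 m

In SI units: v = 16200 m/s.
(ρ_i/ρ_t)^0.39 = (481/2900)^0.39 = 0.4963
d^0.75 = 12.2^0.75 = 6.528
v^0.4 = 16200^0.4 = 48.28
g^-0.22 = 1.62^-0.22 = 0.8993
(sin 55°)^1 = 0.8192^1 = 0.8192
D = 1.25 × 0.4963 × 6.528 × 48.28 × 0.8993 × 0.8192 = 144.0 m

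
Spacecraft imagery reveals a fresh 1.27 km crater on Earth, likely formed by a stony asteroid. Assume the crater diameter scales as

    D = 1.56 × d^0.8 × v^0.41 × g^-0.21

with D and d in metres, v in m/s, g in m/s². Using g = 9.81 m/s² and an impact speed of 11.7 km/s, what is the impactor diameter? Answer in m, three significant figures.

d ≈ 65.1 m

Rearranging for d: d = [D / (1.56 · 11700^0.41 · 9.81^-0.21)]^(1/0.8).
D = 1270 m.
11700^0.41 = 46.55
9.81^-0.21 = 0.6191
Denominator = 1.56 × 46.55 × 0.6191 = 44.96
D / 44.96 = 1270 / 44.96 = 28.25
d = 28.25^(1/0.8) = 28.25^1.25 = 65.13 m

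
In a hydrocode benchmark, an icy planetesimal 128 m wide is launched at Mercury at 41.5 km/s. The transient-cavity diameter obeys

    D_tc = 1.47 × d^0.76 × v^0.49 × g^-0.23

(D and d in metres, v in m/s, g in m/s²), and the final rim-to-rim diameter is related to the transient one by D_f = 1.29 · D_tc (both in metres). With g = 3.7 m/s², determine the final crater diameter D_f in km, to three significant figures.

D_f ≈ 10.3 km

v = 41500 m/s.
d^0.76 = 128^0.76 = 39.95
v^0.49 = 41500^0.49 = 183.2
g^-0.23 = 3.7^-0.23 = 0.7401
D_tc = 1.47 × 39.95 × 183.2 × 0.7401 = 7963 m
D_f = 1.29 × 7963 = 10272 m
     = 10.27 km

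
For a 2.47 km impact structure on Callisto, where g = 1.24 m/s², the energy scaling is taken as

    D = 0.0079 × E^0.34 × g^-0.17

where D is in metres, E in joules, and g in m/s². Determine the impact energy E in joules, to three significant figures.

Rearranging: E = [D / (0.0079 · g^-0.17)]^(1/0.34).
D = 2470 m.
g^-0.17 = 1.24^-0.17 = 0.9641
D / (0.0079 × 0.9641) = 2470 / (7.616 × 10^-3) = 3.243 × 10^5
E = (3.243 × 10^5)^2.9412 = 1.617 × 10^16 J

E ≈ 1.62 × 10^16 J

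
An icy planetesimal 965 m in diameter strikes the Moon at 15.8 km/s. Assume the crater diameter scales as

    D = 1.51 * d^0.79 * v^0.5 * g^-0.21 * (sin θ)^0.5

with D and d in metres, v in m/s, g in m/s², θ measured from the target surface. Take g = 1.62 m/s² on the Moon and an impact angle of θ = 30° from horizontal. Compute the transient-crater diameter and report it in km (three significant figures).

In SI units: v = 15800 m/s.
d^0.79 = 965^0.79 = 227.9
v^0.5 = 15800^0.5 = 125.7
g^-0.21 = 1.62^-0.21 = 0.9037
(sin 30°)^0.5 = 0.5000^0.5 = 0.7071
D = 1.51 × 227.9 × 125.7 × 0.9037 × 0.7071 = 27642 m
   = 27.64 km

D ≈ 27.6 km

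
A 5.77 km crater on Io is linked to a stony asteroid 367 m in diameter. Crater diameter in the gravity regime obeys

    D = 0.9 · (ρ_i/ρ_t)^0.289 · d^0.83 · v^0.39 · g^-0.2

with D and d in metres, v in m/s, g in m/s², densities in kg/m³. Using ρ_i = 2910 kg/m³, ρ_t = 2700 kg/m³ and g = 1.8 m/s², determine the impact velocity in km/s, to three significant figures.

Rearranging for v: v = [D / (0.9 · (2910/2700)^0.289 · 367^0.83 · 1.8^-0.2)]^(1/0.39).
D = 5770 m.
(2910/2700)^0.289 = 1.022
367^0.83 = 134.5
1.8^-0.2 = 0.8891
Denominator = 0.9 × 1.022 × 134.5 × 0.8891 = 110.0
D / 110.0 = 5770 / 110.0 = 52.45
v = 52.45^(1/0.39) = 52.45^2.5641 = 25680 m/s

v ≈ 25.7 km/s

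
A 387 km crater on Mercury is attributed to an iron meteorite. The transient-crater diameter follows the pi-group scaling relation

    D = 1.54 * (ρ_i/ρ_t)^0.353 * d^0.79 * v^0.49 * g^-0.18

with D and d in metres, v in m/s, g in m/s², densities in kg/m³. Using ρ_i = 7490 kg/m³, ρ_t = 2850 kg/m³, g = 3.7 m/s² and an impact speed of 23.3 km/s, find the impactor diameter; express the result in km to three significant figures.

Rearranging for d: d = [D / (1.54 · (7490/2850)^0.353 · 23300^0.49 · 3.7^-0.18)]^(1/0.79).
D = 387000 m.
(7490/2850)^0.353 = 1.406
23300^0.49 = 138.0
3.7^-0.18 = 0.7902
Denominator = 1.54 × 1.406 × 138.0 × 0.7902 = 236.1
D / 236.1 = 387000 / 236.1 = 1639
d = 1639^(1/0.79) = 1639^1.2658 = 11722 m

d ≈ 11.7 km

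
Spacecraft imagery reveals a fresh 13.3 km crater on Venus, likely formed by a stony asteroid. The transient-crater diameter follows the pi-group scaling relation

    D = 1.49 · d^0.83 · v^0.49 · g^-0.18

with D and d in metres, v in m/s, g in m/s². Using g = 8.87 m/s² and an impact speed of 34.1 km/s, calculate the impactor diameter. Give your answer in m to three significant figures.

Rearranging for d: d = [D / (1.49 · 34100^0.49 · 8.87^-0.18)]^(1/0.83).
D = 13300 m.
34100^0.49 = 166.4
8.87^-0.18 = 0.6751
Denominator = 1.49 × 166.4 × 0.6751 = 167.4
D / 167.4 = 13300 / 167.4 = 79.45
d = 79.45^(1/0.83) = 79.45^1.2048 = 194.6 m

d ≈ 195 m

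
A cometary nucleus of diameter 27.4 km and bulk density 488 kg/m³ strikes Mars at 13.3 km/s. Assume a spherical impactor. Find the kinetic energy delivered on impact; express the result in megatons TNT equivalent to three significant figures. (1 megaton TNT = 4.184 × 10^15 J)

d = 27400 m; v = 13300 m/s.
Mass m = (π/6) ρ d³ = (π/6) × 488 × (27400)³ = 5.256 × 10^15 kg
E = ½ m v² = 0.5 × 5.256 × 10^15 × (13300)² = 4.649 × 10^23 J
   = 4.649 × 10^23 / 4.184×10^15 = 1.111 × 10^8 Mt

E ≈ 1.11 × 10^8 Mt TNT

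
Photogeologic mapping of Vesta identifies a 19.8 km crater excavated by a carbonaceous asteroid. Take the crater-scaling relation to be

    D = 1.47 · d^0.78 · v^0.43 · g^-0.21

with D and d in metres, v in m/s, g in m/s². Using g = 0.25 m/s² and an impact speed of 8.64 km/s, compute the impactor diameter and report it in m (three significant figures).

d ≈ 916 m

Rearranging for d: d = [D / (1.47 · 8640^0.43 · 0.25^-0.21)]^(1/0.78).
D = 19800 m.
8640^0.43 = 49.28
0.25^-0.21 = 1.338
Denominator = 1.47 × 49.28 × 1.338 = 96.93
D / 96.93 = 19800 / 96.93 = 204.3
d = 204.3^(1/0.78) = 204.3^1.2821 = 916.2 m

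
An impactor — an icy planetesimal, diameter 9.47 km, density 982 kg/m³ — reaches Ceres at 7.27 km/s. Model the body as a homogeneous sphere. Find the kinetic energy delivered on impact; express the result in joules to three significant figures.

d = 9470 m; v = 7270 m/s.
Mass m = (π/6) ρ d³ = (π/6) × 982 × (9470)³ = 4.367 × 10^14 kg
E = ½ m v² = 0.5 × 4.367 × 10^14 × (7270)² = 1.154 × 10^22 J

E ≈ 1.15 × 10^22 J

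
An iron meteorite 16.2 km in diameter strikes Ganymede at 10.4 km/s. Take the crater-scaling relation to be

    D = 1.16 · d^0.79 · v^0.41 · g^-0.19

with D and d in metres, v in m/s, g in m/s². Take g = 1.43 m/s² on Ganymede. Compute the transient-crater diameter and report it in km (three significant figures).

D ≈ 102 km

In SI units: d = 16200 m, v = 10400 m/s.
d^0.79 = 16200^0.79 = 2116
v^0.41 = 10400^0.41 = 44.36
g^-0.19 = 1.43^-0.19 = 0.9343
D = 1.16 × 2116 × 44.36 × 0.9343 = 1.017 × 10^5 m
   = 101.7 km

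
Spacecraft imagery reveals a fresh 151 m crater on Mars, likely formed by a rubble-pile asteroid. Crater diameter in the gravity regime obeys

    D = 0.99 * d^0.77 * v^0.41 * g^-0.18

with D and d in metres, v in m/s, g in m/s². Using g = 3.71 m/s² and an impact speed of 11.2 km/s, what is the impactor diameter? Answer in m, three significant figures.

d ≈ 6.49 m

Rearranging for d: d = [D / (0.99 · 11200^0.41 · 3.71^-0.18)]^(1/0.77).
11200^0.41 = 45.73
3.71^-0.18 = 0.7898
Denominator = 0.99 × 45.73 × 0.7898 = 35.76
D / 35.76 = 151 / 35.76 = 4.223
d = 4.223^(1/0.77) = 4.223^1.2987 = 6.494 m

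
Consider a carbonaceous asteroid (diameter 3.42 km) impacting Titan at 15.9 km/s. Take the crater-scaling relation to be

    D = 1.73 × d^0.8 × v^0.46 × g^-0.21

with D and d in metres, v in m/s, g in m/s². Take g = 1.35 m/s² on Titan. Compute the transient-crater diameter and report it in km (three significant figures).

In SI units: d = 3420 m, v = 15900 m/s.
d^0.8 = 3420^0.8 = 671.8
v^0.46 = 15900^0.46 = 85.63
g^-0.21 = 1.35^-0.21 = 0.9389
D = 1.73 × 671.8 × 85.63 × 0.9389 = 93440 m
   = 93.44 km

D ≈ 93.4 km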